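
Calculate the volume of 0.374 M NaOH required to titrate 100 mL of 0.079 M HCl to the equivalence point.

At equivalence: moles acid = moles base. moles HCl = 0.079 × 100/1000 = 0.0079 mol. V_base = moles / 0.374 × 1000 = 21.1 mL.

V_{base} = 21.1 mL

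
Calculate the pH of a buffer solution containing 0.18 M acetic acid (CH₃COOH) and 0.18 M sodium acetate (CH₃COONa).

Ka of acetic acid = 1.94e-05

pKa = -log(1.94e-05) = 4.71. pH = pKa + log([A⁻]/[HA]) = 4.71 + log(0.18/0.18)

pH = 4.71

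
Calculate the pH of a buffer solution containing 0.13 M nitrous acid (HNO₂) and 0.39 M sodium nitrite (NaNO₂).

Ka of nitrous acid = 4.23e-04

pKa = -log(4.23e-04) = 3.37. pH = pKa + log([A⁻]/[HA]) = 3.37 + log(0.39/0.13)

pH = 3.85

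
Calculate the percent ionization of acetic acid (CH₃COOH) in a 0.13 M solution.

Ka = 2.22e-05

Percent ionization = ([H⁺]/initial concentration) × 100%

Using Ka equilibrium: x² + Ka×x - Ka×C = 0. Solving: [H⁺] = 1.6878e-03. Percent = (1.6878e-03/0.13) × 100

Percent ionization = 1.3%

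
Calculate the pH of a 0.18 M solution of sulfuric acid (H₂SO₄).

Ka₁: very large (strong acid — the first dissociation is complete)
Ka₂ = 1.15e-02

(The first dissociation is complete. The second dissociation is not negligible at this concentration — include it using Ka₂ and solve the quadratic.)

First dissociation is complete: [H⁺]₀ = [HSO₄⁻]₀ = C = 0.18 M. Second dissociation HSO₄⁻ ⇌ H⁺ + SO₄²⁻: let x = [SO₄²⁻]. Ka₂ = (C + x)·x / (C − x) = 1.15e-02 → x² + (C + Ka₂)·x − Ka₂·C = 0 → x² + 0.19150·x − 2.070e-03 = 0. x = (−0.19150 + √(0.19150² + 4 × 2.070e-03)) / 2 = 1.0260e-02 M. [H⁺] = C + x = 0.18 + 1.0260e-02 = 1.9026e-01 M. pH = -log(1.9026e-01) = 0.72.

pH = 0.72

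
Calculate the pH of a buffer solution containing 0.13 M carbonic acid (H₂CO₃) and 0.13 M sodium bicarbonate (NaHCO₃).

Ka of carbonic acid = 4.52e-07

pKa = -log(4.52e-07) = 6.34. pH = pKa + log([A⁻]/[HA]) = 6.34 + log(0.13/0.13)

pH = 6.34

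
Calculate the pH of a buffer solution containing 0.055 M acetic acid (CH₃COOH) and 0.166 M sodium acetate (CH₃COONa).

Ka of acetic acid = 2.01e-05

pKa = -log(2.01e-05) = 4.70. pH = pKa + log([A⁻]/[HA]) = 4.70 + log(0.166/0.055)

pH = 5.18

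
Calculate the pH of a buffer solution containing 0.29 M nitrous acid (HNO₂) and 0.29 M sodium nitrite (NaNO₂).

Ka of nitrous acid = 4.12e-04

pKa = -log(4.12e-04) = 3.39. pH = pKa + log([A⁻]/[HA]) = 3.39 + log(0.29/0.29)

pH = 3.39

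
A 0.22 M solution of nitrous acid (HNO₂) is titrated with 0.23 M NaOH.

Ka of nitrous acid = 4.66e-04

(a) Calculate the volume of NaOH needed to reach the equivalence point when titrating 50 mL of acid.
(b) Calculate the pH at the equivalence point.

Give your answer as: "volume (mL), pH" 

moles acid = 0.22 × 50/1000 = 0.011 mol; V_base = moles/0.23 × 1000 = 47.8 mL. At equivalence only the conjugate base is present: [A⁻] = 0.011/0.098 = 1.1244e-01 M. Kb = Kw/Ka = 2.15e-11; [OH⁻] = √(Kb × [A⁻]) = 1.5534e-06; pOH = 5.81; pH = 14 - pOH = 8.19.

V = 47.8 mL, pH = 8.19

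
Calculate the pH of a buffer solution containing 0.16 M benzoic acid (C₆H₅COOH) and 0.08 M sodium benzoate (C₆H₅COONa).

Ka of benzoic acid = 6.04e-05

pKa = -log(6.04e-05) = 4.22. pH = pKa + log([A⁻]/[HA]) = 4.22 + log(0.08/0.16)

pH = 3.92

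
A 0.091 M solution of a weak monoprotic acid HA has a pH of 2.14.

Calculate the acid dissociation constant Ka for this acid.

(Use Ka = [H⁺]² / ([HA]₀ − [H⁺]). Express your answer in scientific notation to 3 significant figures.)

[H⁺] = 10^(−pH) = 10^(−2.14) = 7.244e-03 M. For HA ⇌ H⁺ + A⁻, Ka = [H⁺][A⁻]/[HA] = [H⁺]² / ([HA]₀ − [H⁺]) = (7.244e-03)² / (0.091 − 7.244e-03) = 6.27e-04.

K_a = 6.27e-04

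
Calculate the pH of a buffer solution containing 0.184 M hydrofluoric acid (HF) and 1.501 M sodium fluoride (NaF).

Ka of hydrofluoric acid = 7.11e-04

pKa = -log(7.11e-04) = 3.15. pH = pKa + log([A⁻]/[HA]) = 3.15 + log(1.501/0.184)

pH = 4.06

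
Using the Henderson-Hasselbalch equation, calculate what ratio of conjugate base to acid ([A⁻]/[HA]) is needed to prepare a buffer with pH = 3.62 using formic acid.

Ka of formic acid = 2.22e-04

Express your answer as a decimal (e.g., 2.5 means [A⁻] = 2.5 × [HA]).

pKa = -log(2.22e-04) = 3.6536. pH = pKa + log([A⁻]/[HA]), so log([A⁻]/[HA]) = pH − pKa = 3.62 − 3.6536 = -0.0336. [A⁻]/[HA] = 10^(-0.0336) = 0.925

[A⁻]/[HA] = 0.925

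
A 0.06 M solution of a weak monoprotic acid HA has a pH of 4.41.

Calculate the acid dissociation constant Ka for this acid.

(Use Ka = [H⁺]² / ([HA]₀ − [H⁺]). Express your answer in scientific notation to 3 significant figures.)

[H⁺] = 10^(−pH) = 10^(−4.41) = 3.890e-05 M. For HA ⇌ H⁺ + A⁻, Ka = [H⁺][A⁻]/[HA] = [H⁺]² / ([HA]₀ − [H⁺]) = (3.890e-05)² / (0.06 − 3.890e-05) = 2.52e-08.

K_a = 2.52e-08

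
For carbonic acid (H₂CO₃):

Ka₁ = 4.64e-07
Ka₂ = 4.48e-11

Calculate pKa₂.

pKa₂ = -log(Ka₂) = -log(4.48e-11) = 10.35.

pK_{a2} = 10.35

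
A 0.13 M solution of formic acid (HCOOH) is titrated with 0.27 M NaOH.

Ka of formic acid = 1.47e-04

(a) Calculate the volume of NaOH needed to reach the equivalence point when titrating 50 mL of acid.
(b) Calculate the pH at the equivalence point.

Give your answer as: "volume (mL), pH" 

moles acid = 0.13 × 50/1000 = 0.0065 mol; V_base = moles/0.27 × 1000 = 24.1 mL. At equivalence only the conjugate base is present: [A⁻] = 0.0065/0.074 = 8.7750e-02 M. Kb = Kw/Ka = 6.80e-11; [OH⁻] = √(Kb × [A⁻]) = 2.4432e-06; pOH = 5.61; pH = 14 - pOH = 8.39.

V = 24.1 mL, pH = 8.39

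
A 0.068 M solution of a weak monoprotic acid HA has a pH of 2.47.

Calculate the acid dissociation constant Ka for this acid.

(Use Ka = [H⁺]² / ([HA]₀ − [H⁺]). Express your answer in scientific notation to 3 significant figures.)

[H⁺] = 10^(−pH) = 10^(−2.47) = 3.388e-03 M. For HA ⇌ H⁺ + A⁻, Ka = [H⁺][A⁻]/[HA] = [H⁺]² / ([HA]₀ − [H⁺]) = (3.388e-03)² / (0.068 − 3.388e-03) = 1.78e-04.

K_a = 1.78e-04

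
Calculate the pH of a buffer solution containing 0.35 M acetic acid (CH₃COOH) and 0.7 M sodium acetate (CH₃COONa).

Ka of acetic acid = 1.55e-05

pKa = -log(1.55e-05) = 4.81. pH = pKa + log([A⁻]/[HA]) = 4.81 + log(0.7/0.35)

pH = 5.11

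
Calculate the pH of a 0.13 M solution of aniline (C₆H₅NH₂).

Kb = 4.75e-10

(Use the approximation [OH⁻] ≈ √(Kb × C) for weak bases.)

[OH⁻] = √(Kb × C) = √(4.75e-10 × 0.13) = 7.8581e-06. pOH = 5.10, pH = 14 - pOH

pH = 8.90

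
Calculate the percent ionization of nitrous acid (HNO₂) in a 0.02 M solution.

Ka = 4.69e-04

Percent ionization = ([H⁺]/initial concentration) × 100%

Using Ka equilibrium: x² + Ka×x - Ka×C = 0. Solving: [H⁺] = 2.8371e-03. Percent = (2.8371e-03/0.02) × 100

Percent ionization = 14.2%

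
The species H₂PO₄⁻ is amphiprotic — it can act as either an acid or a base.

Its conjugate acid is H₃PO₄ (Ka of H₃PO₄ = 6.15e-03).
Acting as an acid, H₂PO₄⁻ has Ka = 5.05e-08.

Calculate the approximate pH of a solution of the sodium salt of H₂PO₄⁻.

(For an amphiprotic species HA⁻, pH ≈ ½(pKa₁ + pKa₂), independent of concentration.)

pKa₁ = -log(6.15e-03) = 2.21; pKa₂ = -log(5.05e-08) = 7.30. For an amphiprotic species, pH ≈ ½(pKa₁ + pKa₂) = ½(2.21 + 7.30) = 4.75.

pH = 4.75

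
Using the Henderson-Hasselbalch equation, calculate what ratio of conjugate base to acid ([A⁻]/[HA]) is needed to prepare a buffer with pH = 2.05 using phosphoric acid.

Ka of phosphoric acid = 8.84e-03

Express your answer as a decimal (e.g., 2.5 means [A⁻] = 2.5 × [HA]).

pKa = -log(8.84e-03) = 2.0535. pH = pKa + log([A⁻]/[HA]), so log([A⁻]/[HA]) = pH − pKa = 2.05 − 2.0535 = -0.0035. [A⁻]/[HA] = 10^(-0.0035) = 0.992

[A⁻]/[HA] = 0.992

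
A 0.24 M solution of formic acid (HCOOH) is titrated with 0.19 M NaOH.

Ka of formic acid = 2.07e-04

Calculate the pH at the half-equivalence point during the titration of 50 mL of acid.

At half-equivalence [HA] = [A⁻], so Henderson-Hasselbalch gives pH = pKa = -log(2.07e-04) = 3.68.

pH = pKa = 3.68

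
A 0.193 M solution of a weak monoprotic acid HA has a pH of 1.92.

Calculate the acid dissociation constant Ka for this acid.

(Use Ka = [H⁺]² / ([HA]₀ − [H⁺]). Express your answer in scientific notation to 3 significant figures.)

[H⁺] = 10^(−pH) = 10^(−1.92) = 1.202e-02 M. For HA ⇌ H⁺ + A⁻, Ka = [H⁺][A⁻]/[HA] = [H⁺]² / ([HA]₀ − [H⁺]) = (1.202e-02)² / (0.193 − 1.202e-02) = 7.99e-04.

K_a = 7.99e-04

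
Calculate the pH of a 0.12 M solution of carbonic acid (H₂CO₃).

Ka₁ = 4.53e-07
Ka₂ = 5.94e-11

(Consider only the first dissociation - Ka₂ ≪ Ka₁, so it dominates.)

First dissociation dominates. From Ka₁ = [H⁺][HA⁻]/[H₂A], x² + Ka₁·x − Ka₁·C = 0 with C = 0.12 M and Ka₁ = 4.53e-07. Solving: [H⁺] = (−Ka₁ + √(Ka₁² + 4·Ka₁·C)) / 2 = 2.3293e-04 M. pH = -log(2.3293e-04) = 3.63.

pH = 3.63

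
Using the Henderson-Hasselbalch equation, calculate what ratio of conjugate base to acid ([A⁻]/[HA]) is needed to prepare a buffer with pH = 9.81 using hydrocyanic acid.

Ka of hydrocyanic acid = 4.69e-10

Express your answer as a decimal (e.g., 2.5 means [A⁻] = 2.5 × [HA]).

pKa = -log(4.69e-10) = 9.3288. pH = pKa + log([A⁻]/[HA]), so log([A⁻]/[HA]) = pH − pKa = 9.81 − 9.3288 = 0.4812. [A⁻]/[HA] = 10^(0.4812) = 3.03

[A⁻]/[HA] = 3.03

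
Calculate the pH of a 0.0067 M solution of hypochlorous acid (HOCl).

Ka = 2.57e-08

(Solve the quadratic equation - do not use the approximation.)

x² + Ka×x - Ka×C = 0. Using quadratic formula: [H⁺] = 1.3109e-05

pH = 4.88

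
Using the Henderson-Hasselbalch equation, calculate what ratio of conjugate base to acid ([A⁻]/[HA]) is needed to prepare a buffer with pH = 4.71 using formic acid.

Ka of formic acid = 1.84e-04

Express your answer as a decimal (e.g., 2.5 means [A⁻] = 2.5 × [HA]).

pKa = -log(1.84e-04) = 3.7352. pH = pKa + log([A⁻]/[HA]), so log([A⁻]/[HA]) = pH − pKa = 4.71 − 3.7352 = 0.9748. [A⁻]/[HA] = 10^(0.9748) = 9.44

[A⁻]/[HA] = 9.44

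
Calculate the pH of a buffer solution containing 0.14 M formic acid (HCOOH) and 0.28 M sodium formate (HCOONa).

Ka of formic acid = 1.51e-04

pKa = -log(1.51e-04) = 3.82. pH = pKa + log([A⁻]/[HA]) = 3.82 + log(0.28/0.14)

pH = 4.12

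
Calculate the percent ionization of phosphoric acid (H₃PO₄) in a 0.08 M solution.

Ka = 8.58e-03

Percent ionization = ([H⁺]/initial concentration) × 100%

Using Ka equilibrium: x² + Ka×x - Ka×C = 0. Solving: [H⁺] = 2.2258e-02. Percent = (2.2258e-02/0.08) × 100

Percent ionization = 27.8%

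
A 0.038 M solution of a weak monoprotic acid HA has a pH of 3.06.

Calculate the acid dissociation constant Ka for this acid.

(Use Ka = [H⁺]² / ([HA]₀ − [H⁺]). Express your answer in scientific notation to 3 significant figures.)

[H⁺] = 10^(−pH) = 10^(−3.06) = 8.710e-04 M. For HA ⇌ H⁺ + A⁻, Ka = [H⁺][A⁻]/[HA] = [H⁺]² / ([HA]₀ − [H⁺]) = (8.710e-04)² / (0.038 − 8.710e-04) = 2.04e-05.

K_a = 2.04e-05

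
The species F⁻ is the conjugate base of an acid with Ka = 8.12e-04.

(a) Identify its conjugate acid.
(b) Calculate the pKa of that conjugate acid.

(a) The conjugate acid is formed by adding one H⁺ to F⁻, giving HF. (b) pKa = -log(Ka) = -log(8.12e-04) = 3.09.

Conjugate acid: HF; pK_a = 3.09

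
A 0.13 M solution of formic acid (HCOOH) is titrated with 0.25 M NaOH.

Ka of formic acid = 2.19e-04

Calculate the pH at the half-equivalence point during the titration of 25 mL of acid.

At half-equivalence [HA] = [A⁻], so Henderson-Hasselbalch gives pH = pKa = -log(2.19e-04) = 3.66.

pH = pKa = 3.66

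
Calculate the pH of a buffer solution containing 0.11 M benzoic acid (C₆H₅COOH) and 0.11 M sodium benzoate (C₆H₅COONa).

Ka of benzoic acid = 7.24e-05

pKa = -log(7.24e-05) = 4.14. pH = pKa + log([A⁻]/[HA]) = 4.14 + log(0.11/0.11)

pH = 4.14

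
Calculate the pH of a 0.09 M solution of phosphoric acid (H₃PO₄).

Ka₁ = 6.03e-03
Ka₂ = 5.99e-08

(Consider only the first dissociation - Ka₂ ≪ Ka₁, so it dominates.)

First dissociation dominates. From Ka₁ = [H⁺][HA⁻]/[H₂A], x² + Ka₁·x − Ka₁·C = 0 with C = 0.09 M and Ka₁ = 6.03e-03. Solving: [H⁺] = (−Ka₁ + √(Ka₁² + 4·Ka₁·C)) / 2 = 2.0475e-02 M. pH = -log(2.0475e-02) = 1.69.

pH = 1.69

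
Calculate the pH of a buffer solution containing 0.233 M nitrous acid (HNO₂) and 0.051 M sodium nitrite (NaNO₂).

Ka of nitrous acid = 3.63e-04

pKa = -log(3.63e-04) = 3.44. pH = pKa + log([A⁻]/[HA]) = 3.44 + log(0.051/0.233)

pH = 2.78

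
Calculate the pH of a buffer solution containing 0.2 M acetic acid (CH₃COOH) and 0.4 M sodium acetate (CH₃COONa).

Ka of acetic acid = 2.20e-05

pKa = -log(2.20e-05) = 4.66. pH = pKa + log([A⁻]/[HA]) = 4.66 + log(0.4/0.2)

pH = 4.96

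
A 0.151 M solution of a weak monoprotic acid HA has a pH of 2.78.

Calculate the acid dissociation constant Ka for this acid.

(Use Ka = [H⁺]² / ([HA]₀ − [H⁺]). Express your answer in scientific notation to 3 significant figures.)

[H⁺] = 10^(−pH) = 10^(−2.78) = 1.660e-03 M. For HA ⇌ H⁺ + A⁻, Ka = [H⁺][A⁻]/[HA] = [H⁺]² / ([HA]₀ − [H⁺]) = (1.660e-03)² / (0.151 − 1.660e-03) = 1.84e-05.

K_a = 1.84e-05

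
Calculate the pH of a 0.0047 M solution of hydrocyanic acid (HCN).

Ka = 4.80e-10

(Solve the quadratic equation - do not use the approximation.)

x² + Ka×x - Ka×C = 0. Using quadratic formula: [H⁺] = 1.5018e-06

pH = 5.82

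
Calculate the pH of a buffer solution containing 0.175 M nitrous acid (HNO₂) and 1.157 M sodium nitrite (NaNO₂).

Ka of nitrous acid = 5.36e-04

pKa = -log(5.36e-04) = 3.27. pH = pKa + log([A⁻]/[HA]) = 3.27 + log(1.157/0.175)

pH = 4.09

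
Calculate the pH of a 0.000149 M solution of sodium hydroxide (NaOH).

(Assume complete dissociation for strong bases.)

[OH⁻] = 0.000149 M for strong base. pOH = -log[OH⁻] = 3.83, pH = 14 - pOH

pH = 10.17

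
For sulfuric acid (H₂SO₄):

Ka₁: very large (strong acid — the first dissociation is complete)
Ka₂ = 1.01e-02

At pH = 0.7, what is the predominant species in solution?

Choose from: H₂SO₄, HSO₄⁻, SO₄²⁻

The first dissociation is complete, so H₂SO₄ itself is never the predominant species in water; pKa₂ = -log(1.01e-02) = 2.00. For a polyprotic acid the predominant species crosses at each pKa: below pKa_n the protonated form dominates, above it the deprotonated form does. At pH = 0.7, the predominant species is HSO₄⁻.

HSO₄⁻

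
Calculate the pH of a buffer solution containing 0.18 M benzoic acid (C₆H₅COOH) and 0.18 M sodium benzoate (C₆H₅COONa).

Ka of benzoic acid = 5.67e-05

pKa = -log(5.67e-05) = 4.25. pH = pKa + log([A⁻]/[HA]) = 4.25 + log(0.18/0.18)

pH = 4.25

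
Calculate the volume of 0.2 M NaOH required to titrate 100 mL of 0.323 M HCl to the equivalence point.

At equivalence: moles acid = moles base. moles HCl = 0.323 × 100/1000 = 0.0323 mol. V_base = moles / 0.2 × 1000 = 161.5 mL.

V_{base} = 161.5 mL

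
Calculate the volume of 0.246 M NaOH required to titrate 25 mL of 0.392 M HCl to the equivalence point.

At equivalence: moles acid = moles base. moles HCl = 0.392 × 25/1000 = 0.0098 mol. V_base = moles / 0.246 × 1000 = 39.8 mL.

V_{base} = 39.8 mL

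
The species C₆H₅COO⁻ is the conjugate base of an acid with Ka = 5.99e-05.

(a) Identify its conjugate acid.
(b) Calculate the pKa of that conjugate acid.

(a) The conjugate acid is formed by adding one H⁺ to C₆H₅COO⁻, giving C₆H₅COOH. (b) pKa = -log(Ka) = -log(5.99e-05) = 4.22.

Conjugate acid: C₆H₅COOH; pK_a = 4.22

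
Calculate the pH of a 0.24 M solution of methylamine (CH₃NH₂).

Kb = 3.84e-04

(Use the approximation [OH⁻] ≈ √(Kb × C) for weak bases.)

[OH⁻] = √(Kb × C) = √(3.84e-04 × 0.24) = 9.6000e-03. pOH = 2.02, pH = 14 - pOH

pH = 11.98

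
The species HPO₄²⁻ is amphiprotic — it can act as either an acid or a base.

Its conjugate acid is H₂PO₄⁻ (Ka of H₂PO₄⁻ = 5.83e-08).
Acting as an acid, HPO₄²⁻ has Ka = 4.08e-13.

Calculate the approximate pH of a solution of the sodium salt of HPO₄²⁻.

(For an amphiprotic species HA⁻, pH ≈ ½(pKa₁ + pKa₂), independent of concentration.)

pKa₁ = -log(5.83e-08) = 7.23; pKa₂ = -log(4.08e-13) = 12.39. For an amphiprotic species, pH ≈ ½(pKa₁ + pKa₂) = ½(7.23 + 12.39) = 9.81.

pH = 9.81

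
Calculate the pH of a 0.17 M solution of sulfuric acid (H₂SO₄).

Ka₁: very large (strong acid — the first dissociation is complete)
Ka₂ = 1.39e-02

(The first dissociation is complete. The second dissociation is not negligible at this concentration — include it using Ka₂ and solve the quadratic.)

First dissociation is complete: [H⁺]₀ = [HSO₄⁻]₀ = C = 0.17 M. Second dissociation HSO₄⁻ ⇌ H⁺ + SO₄²⁻: let x = [SO₄²⁻]. Ka₂ = (C + x)·x / (C − x) = 1.39e-02 → x² + (C + Ka₂)·x − Ka₂·C = 0 → x² + 0.18390·x − 2.363e-03 = 0. x = (−0.18390 + √(0.18390² + 4 × 2.363e-03)) / 2 = 1.2059e-02 M. [H⁺] = C + x = 0.17 + 1.2059e-02 = 1.8206e-01 M. pH = -log(1.8206e-01) = 0.74.

pH = 0.74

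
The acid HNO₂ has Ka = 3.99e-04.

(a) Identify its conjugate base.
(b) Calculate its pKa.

(a) The conjugate base is formed by removing one H⁺ from HNO₂, giving NO₂⁻. (b) pKa = -log(Ka) = -log(3.99e-04) = 3.40.

Conjugate base: NO₂⁻; pK_a = 3.40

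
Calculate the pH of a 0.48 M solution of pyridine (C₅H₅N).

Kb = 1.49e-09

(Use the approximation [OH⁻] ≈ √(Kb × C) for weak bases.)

[OH⁻] = √(Kb × C) = √(1.49e-09 × 0.48) = 2.6743e-05. pOH = 4.57, pH = 14 - pOH

pH = 9.43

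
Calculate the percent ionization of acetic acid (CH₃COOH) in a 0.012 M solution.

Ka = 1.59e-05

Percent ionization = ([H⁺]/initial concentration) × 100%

Using Ka equilibrium: x² + Ka×x - Ka×C = 0. Solving: [H⁺] = 4.2893e-04. Percent = (4.2893e-04/0.012) × 100

Percent ionization = 3.57%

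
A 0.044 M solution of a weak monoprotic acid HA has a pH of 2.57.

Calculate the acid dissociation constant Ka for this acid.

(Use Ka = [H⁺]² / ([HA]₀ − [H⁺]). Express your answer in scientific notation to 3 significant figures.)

[H⁺] = 10^(−pH) = 10^(−2.57) = 2.692e-03 M. For HA ⇌ H⁺ + A⁻, Ka = [H⁺][A⁻]/[HA] = [H⁺]² / ([HA]₀ − [H⁺]) = (2.692e-03)² / (0.044 − 2.692e-03) = 1.75e-04.

K_a = 1.75e-04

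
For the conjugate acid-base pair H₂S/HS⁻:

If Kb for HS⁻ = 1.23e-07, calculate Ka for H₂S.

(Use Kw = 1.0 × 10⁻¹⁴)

For a conjugate pair Ka × Kb = Kw, so Ka = Kw/Kb = 1.0 × 10⁻¹⁴ / 1.23e-07 = 8.13e-08.

K_a = 8.13e-08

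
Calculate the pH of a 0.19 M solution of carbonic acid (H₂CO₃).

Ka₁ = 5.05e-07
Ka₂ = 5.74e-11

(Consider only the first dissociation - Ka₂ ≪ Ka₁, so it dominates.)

First dissociation dominates. From Ka₁ = [H⁺][HA⁻]/[H₂A], x² + Ka₁·x − Ka₁·C = 0 with C = 0.19 M and Ka₁ = 5.05e-07. Solving: [H⁺] = (−Ka₁ + √(Ka₁² + 4·Ka₁·C)) / 2 = 3.0951e-04 M. pH = -log(3.0951e-04) = 3.51.

pH = 3.51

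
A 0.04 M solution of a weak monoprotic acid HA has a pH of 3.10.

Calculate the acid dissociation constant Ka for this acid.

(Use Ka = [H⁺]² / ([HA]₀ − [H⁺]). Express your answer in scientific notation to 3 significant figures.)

[H⁺] = 10^(−pH) = 10^(−3.10) = 7.943e-04 M. For HA ⇌ H⁺ + A⁻, Ka = [H⁺][A⁻]/[HA] = [H⁺]² / ([HA]₀ − [H⁺]) = (7.943e-04)² / (0.04 − 7.943e-04) = 1.61e-05.

K_a = 1.61e-05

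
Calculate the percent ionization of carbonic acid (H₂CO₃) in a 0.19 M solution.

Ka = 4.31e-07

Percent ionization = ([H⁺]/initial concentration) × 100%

Using Ka equilibrium: x² + Ka×x - Ka×C = 0. Solving: [H⁺] = 2.8595e-04. Percent = (2.8595e-04/0.19) × 100

Percent ionization = 0.15%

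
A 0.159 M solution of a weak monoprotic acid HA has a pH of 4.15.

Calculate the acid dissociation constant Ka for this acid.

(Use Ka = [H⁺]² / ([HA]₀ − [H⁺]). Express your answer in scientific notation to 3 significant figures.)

[H⁺] = 10^(−pH) = 10^(−4.15) = 7.079e-05 M. For HA ⇌ H⁺ + A⁻, Ka = [H⁺][A⁻]/[HA] = [H⁺]² / ([HA]₀ − [H⁺]) = (7.079e-05)² / (0.159 − 7.079e-05) = 3.15e-08.

K_a = 3.15e-08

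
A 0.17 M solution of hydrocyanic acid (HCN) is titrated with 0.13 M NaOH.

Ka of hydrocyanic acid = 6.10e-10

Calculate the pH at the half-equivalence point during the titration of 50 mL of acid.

At half-equivalence [HA] = [A⁻], so Henderson-Hasselbalch gives pH = pKa = -log(6.10e-10) = 9.21.

pH = pKa = 9.21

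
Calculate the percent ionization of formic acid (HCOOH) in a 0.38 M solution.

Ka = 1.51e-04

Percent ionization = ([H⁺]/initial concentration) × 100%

Using Ka equilibrium: x² + Ka×x - Ka×C = 0. Solving: [H⁺] = 7.4998e-03. Percent = (7.4998e-03/0.38) × 100

Percent ionization = 1.97%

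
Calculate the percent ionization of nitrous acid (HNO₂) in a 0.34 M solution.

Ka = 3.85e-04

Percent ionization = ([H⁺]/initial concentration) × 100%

Using Ka equilibrium: x² + Ka×x - Ka×C = 0. Solving: [H⁺] = 1.1250e-02. Percent = (1.1250e-02/0.34) × 100

Percent ionization = 3.31%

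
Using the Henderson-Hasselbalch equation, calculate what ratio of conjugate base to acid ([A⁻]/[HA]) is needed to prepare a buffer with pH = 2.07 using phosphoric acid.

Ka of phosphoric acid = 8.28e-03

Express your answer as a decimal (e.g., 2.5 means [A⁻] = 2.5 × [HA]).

pKa = -log(8.28e-03) = 2.0820. pH = pKa + log([A⁻]/[HA]), so log([A⁻]/[HA]) = pH − pKa = 2.07 − 2.0820 = -0.0120. [A⁻]/[HA] = 10^(-0.0120) = 0.973

[A⁻]/[HA] = 0.973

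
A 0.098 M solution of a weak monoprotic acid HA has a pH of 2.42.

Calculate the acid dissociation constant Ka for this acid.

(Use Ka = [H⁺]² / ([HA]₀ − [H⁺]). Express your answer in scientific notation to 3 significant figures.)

[H⁺] = 10^(−pH) = 10^(−2.42) = 3.802e-03 M. For HA ⇌ H⁺ + A⁻, Ka = [H⁺][A⁻]/[HA] = [H⁺]² / ([HA]₀ − [H⁺]) = (3.802e-03)² / (0.098 − 3.802e-03) = 1.53e-04.

K_a = 1.53e-04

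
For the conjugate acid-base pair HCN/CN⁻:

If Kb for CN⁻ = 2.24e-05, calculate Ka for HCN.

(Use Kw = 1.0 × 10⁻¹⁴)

For a conjugate pair Ka × Kb = Kw, so Ka = Kw/Kb = 1.0 × 10⁻¹⁴ / 2.24e-05 = 4.46e-10.

K_a = 4.46e-10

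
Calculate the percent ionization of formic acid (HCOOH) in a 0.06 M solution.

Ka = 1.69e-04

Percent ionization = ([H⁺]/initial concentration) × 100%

Using Ka equilibrium: x² + Ka×x - Ka×C = 0. Solving: [H⁺] = 3.1010e-03. Percent = (3.1010e-03/0.06) × 100

Percent ionization = 5.17%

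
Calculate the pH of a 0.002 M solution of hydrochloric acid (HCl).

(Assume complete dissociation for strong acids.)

[H⁺] = 0.002 M for strong acid. pH = -log[H⁺] = -log(0.002)

pH = 2.70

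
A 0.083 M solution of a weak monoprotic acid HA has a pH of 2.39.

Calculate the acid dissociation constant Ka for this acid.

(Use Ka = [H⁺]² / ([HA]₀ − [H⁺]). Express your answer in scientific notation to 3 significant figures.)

[H⁺] = 10^(−pH) = 10^(−2.39) = 4.074e-03 M. For HA ⇌ H⁺ + A⁻, Ka = [H⁺][A⁻]/[HA] = [H⁺]² / ([HA]₀ − [H⁺]) = (4.074e-03)² / (0.083 − 4.074e-03) = 2.10e-04.

K_a = 2.10e-04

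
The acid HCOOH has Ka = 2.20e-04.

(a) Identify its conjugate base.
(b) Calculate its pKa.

(a) The conjugate base is formed by removing one H⁺ from HCOOH, giving HCOO⁻. (b) pKa = -log(Ka) = -log(2.20e-04) = 3.66.

Conjugate base: HCOO⁻; pK_a = 3.66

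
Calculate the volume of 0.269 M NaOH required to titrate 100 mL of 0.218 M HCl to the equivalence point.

At equivalence: moles acid = moles base. moles HCl = 0.218 × 100/1000 = 0.0218 mol. V_base = moles / 0.269 × 1000 = 81.0 mL.

V_{base} = 81.0 mL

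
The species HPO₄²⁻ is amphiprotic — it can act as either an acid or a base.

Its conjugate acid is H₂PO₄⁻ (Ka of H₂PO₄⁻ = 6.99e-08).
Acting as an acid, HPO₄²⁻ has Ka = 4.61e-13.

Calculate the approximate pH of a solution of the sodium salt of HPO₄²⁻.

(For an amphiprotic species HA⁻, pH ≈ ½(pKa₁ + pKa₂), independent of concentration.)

pKa₁ = -log(6.99e-08) = 7.16; pKa₂ = -log(4.61e-13) = 12.34. For an amphiprotic species, pH ≈ ½(pKa₁ + pKa₂) = ½(7.16 + 12.34) = 9.75.

pH = 9.75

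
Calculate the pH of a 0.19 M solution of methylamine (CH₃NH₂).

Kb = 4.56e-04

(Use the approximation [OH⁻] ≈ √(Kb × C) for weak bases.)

[OH⁻] = √(Kb × C) = √(4.56e-04 × 0.19) = 9.3081e-03. pOH = 2.03, pH = 14 - pOH

pH = 11.97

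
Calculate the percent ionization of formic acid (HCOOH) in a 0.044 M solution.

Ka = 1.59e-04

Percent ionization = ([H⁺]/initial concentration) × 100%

Using Ka equilibrium: x² + Ka×x - Ka×C = 0. Solving: [H⁺] = 2.5667e-03. Percent = (2.5667e-03/0.044) × 100

Percent ionization = 5.83%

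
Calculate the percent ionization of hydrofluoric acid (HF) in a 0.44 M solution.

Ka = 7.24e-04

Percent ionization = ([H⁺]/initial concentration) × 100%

Using Ka equilibrium: x² + Ka×x - Ka×C = 0. Solving: [H⁺] = 1.7490e-02. Percent = (1.7490e-02/0.44) × 100

Percent ionization = 3.97%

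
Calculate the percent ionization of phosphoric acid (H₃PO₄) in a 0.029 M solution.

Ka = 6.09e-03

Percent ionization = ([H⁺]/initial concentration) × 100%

Using Ka equilibrium: x² + Ka×x - Ka×C = 0. Solving: [H⁺] = 1.0589e-02. Percent = (1.0589e-02/0.029) × 100

Percent ionization = 36.5%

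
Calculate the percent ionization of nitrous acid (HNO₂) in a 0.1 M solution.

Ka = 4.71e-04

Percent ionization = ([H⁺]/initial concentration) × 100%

Using Ka equilibrium: x² + Ka×x - Ka×C = 0. Solving: [H⁺] = 6.6315e-03. Percent = (6.6315e-03/0.1) × 100

Percent ionization = 6.63%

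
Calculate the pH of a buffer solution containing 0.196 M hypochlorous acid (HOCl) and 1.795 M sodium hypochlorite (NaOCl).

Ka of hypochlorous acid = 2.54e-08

pKa = -log(2.54e-08) = 7.60. pH = pKa + log([A⁻]/[HA]) = 7.60 + log(1.795/0.196)

pH = 8.56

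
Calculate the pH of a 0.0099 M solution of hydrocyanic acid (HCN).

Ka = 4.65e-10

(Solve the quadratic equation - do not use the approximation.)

x² + Ka×x - Ka×C = 0. Using quadratic formula: [H⁺] = 2.1453e-06

pH = 5.67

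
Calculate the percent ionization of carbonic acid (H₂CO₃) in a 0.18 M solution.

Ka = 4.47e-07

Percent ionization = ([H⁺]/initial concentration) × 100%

Using Ka equilibrium: x² + Ka×x - Ka×C = 0. Solving: [H⁺] = 2.8343e-04. Percent = (2.8343e-04/0.18) × 100

Percent ionization = 0.157%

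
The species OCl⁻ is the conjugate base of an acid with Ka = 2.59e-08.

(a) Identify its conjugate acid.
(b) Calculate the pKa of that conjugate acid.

(a) The conjugate acid is formed by adding one H⁺ to OCl⁻, giving HOCl. (b) pKa = -log(Ka) = -log(2.59e-08) = 7.59.

Conjugate acid: HOCl; pK_a = 7.59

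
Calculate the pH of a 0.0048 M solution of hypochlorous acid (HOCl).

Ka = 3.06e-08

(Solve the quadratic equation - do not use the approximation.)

x² + Ka×x - Ka×C = 0. Using quadratic formula: [H⁺] = 1.2104e-05

pH = 4.92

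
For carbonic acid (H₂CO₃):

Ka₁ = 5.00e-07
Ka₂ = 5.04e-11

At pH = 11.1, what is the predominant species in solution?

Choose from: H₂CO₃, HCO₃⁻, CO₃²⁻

pKa₁ = 6.30, pKa₂ = 10.30. For a polyprotic acid the predominant species crosses at each pKa: below pKa_n the protonated form dominates, above it the deprotonated form does. At pH = 11.1, the predominant species is CO₃²⁻.

CO₃²⁻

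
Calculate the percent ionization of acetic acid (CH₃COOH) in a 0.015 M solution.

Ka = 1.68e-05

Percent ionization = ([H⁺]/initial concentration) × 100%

Using Ka equilibrium: x² + Ka×x - Ka×C = 0. Solving: [H⁺] = 4.9367e-04. Percent = (4.9367e-04/0.015) × 100

Percent ionization = 3.29%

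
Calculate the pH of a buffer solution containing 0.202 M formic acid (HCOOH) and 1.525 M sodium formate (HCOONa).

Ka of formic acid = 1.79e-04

pKa = -log(1.79e-04) = 3.75. pH = pKa + log([A⁻]/[HA]) = 3.75 + log(1.525/0.202)

pH = 4.63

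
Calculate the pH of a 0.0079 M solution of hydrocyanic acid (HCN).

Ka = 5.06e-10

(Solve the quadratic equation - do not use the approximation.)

x² + Ka×x - Ka×C = 0. Using quadratic formula: [H⁺] = 1.9991e-06

pH = 5.70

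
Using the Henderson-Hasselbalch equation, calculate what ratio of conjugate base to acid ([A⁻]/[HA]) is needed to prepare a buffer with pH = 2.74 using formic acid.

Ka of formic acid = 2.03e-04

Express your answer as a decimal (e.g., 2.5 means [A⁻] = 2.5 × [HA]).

pKa = -log(2.03e-04) = 3.6925. pH = pKa + log([A⁻]/[HA]), so log([A⁻]/[HA]) = pH − pKa = 2.74 − 3.6925 = -0.9525. [A⁻]/[HA] = 10^(-0.9525) = 0.112

[A⁻]/[HA] = 0.112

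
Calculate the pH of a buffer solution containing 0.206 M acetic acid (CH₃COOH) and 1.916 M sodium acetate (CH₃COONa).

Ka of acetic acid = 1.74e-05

pKa = -log(1.74e-05) = 4.76. pH = pKa + log([A⁻]/[HA]) = 4.76 + log(1.916/0.206)

pH = 5.73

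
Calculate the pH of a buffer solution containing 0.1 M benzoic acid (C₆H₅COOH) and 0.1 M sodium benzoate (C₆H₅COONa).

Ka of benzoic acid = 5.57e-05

pKa = -log(5.57e-05) = 4.25. pH = pKa + log([A⁻]/[HA]) = 4.25 + log(0.1/0.1)

pH = 4.25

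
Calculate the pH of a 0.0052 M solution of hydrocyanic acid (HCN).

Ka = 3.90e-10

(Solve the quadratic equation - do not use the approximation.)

x² + Ka×x - Ka×C = 0. Using quadratic formula: [H⁺] = 1.4239e-06

pH = 5.85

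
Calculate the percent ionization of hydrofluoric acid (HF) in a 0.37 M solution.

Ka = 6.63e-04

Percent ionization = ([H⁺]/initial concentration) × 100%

Using Ka equilibrium: x² + Ka×x - Ka×C = 0. Solving: [H⁺] = 1.5334e-02. Percent = (1.5334e-02/0.37) × 100

Percent ionization = 4.14%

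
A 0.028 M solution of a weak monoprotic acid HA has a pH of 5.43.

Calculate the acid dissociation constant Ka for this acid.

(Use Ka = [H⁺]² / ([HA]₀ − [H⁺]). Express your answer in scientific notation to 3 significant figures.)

[H⁺] = 10^(−pH) = 10^(−5.43) = 3.715e-06 M. For HA ⇌ H⁺ + A⁻, Ka = [H⁺][A⁻]/[HA] = [H⁺]² / ([HA]₀ − [H⁺]) = (3.715e-06)² / (0.028 − 3.715e-06) = 4.93e-10.

K_a = 4.93e-10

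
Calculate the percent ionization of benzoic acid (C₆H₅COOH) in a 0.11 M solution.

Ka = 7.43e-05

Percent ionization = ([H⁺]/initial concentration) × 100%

Using Ka equilibrium: x² + Ka×x - Ka×C = 0. Solving: [H⁺] = 2.8219e-03. Percent = (2.8219e-03/0.11) × 100

Percent ionization = 2.57%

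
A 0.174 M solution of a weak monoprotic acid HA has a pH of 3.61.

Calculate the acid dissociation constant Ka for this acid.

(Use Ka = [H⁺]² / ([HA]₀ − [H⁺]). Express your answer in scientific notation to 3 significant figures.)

[H⁺] = 10^(−pH) = 10^(−3.61) = 2.455e-04 M. For HA ⇌ H⁺ + A⁻, Ka = [H⁺][A⁻]/[HA] = [H⁺]² / ([HA]₀ − [H⁺]) = (2.455e-04)² / (0.174 − 2.455e-04) = 3.47e-07.

K_a = 3.47e-07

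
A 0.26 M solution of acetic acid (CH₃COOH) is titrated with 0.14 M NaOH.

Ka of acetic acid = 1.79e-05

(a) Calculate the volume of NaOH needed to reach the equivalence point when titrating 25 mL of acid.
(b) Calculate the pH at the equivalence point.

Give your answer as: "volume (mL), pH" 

moles acid = 0.26 × 25/1000 = 0.0065 mol; V_base = moles/0.14 × 1000 = 46.4 mL. At equivalence only the conjugate base is present: [A⁻] = 0.0065/0.071 = 9.1000e-02 M. Kb = Kw/Ka = 5.59e-10; [OH⁻] = √(Kb × [A⁻]) = 7.1301e-06; pOH = 5.15; pH = 14 - pOH = 8.85.

V = 46.4 mL, pH = 8.85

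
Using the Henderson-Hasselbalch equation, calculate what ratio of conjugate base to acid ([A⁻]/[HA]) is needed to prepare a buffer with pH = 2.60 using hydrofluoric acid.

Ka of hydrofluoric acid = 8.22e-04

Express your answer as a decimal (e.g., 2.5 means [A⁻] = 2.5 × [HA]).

pKa = -log(8.22e-04) = 3.0851. pH = pKa + log([A⁻]/[HA]), so log([A⁻]/[HA]) = pH − pKa = 2.60 − 3.0851 = -0.4851. [A⁻]/[HA] = 10^(-0.4851) = 0.327

[A⁻]/[HA] = 0.327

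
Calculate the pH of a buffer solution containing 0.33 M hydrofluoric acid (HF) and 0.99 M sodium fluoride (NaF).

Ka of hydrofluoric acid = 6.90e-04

pKa = -log(6.90e-04) = 3.16. pH = pKa + log([A⁻]/[HA]) = 3.16 + log(0.99/0.33)

pH = 3.64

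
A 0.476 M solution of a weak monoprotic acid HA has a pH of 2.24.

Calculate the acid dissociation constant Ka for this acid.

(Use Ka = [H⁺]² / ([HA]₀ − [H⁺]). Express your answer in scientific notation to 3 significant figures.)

[H⁺] = 10^(−pH) = 10^(−2.24) = 5.754e-03 M. For HA ⇌ H⁺ + A⁻, Ka = [H⁺][A⁻]/[HA] = [H⁺]² / ([HA]₀ − [H⁺]) = (5.754e-03)² / (0.476 − 5.754e-03) = 7.04e-05.

K_a = 7.04e-05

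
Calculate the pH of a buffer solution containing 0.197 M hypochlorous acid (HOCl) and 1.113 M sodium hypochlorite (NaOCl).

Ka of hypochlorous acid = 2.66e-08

pKa = -log(2.66e-08) = 7.58. pH = pKa + log([A⁻]/[HA]) = 7.58 + log(1.113/0.197)

pH = 8.33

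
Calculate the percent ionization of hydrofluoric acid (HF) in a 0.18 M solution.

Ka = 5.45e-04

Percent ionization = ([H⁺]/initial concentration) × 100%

Using Ka equilibrium: x² + Ka×x - Ka×C = 0. Solving: [H⁺] = 9.6358e-03. Percent = (9.6358e-03/0.18) × 100

Percent ionization = 5.35%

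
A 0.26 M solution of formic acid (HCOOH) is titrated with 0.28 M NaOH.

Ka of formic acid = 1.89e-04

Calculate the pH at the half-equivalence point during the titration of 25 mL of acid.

At half-equivalence [HA] = [A⁻], so Henderson-Hasselbalch gives pH = pKa = -log(1.89e-04) = 3.72.

pH = pKa = 3.72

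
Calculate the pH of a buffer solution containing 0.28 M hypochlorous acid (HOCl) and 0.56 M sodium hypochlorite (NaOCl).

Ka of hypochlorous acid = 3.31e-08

pKa = -log(3.31e-08) = 7.48. pH = pKa + log([A⁻]/[HA]) = 7.48 + log(0.56/0.28)

pH = 7.78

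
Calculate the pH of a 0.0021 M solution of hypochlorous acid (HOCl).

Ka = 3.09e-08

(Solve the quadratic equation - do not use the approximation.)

x² + Ka×x - Ka×C = 0. Using quadratic formula: [H⁺] = 8.0400e-06

pH = 5.09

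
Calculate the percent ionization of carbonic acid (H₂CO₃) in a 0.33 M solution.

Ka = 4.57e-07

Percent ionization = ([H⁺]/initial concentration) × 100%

Using Ka equilibrium: x² + Ka×x - Ka×C = 0. Solving: [H⁺] = 3.8811e-04. Percent = (3.8811e-04/0.33) × 100

Percent ionization = 0.118%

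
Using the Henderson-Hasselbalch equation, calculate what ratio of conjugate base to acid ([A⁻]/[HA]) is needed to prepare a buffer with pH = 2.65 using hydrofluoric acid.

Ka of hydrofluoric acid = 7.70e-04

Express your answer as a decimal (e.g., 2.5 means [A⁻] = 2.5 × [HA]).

pKa = -log(7.70e-04) = 3.1135. pH = pKa + log([A⁻]/[HA]), so log([A⁻]/[HA]) = pH − pKa = 2.65 − 3.1135 = -0.4635. [A⁻]/[HA] = 10^(-0.4635) = 0.344

[A⁻]/[HA] = 0.344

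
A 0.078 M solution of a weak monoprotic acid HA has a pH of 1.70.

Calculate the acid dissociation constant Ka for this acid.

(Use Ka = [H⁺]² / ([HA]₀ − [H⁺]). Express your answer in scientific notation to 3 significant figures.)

[H⁺] = 10^(−pH) = 10^(−1.70) = 1.995e-02 M. For HA ⇌ H⁺ + A⁻, Ka = [H⁺][A⁻]/[HA] = [H⁺]² / ([HA]₀ − [H⁺]) = (1.995e-02)² / (0.078 − 1.995e-02) = 6.86e-03.

K_a = 6.86e-03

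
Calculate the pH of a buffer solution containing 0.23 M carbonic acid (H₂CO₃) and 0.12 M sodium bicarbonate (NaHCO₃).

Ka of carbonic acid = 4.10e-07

pKa = -log(4.10e-07) = 6.39. pH = pKa + log([A⁻]/[HA]) = 6.39 + log(0.12/0.23)

pH = 6.10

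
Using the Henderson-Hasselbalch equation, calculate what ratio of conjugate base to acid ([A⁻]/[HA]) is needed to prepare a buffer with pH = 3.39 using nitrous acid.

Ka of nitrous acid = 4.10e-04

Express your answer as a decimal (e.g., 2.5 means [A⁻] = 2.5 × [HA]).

pKa = -log(4.10e-04) = 3.3872. pH = pKa + log([A⁻]/[HA]), so log([A⁻]/[HA]) = pH − pKa = 3.39 − 3.3872 = 0.0028. [A⁻]/[HA] = 10^(0.0028) = 1.01

[A⁻]/[HA] = 1.01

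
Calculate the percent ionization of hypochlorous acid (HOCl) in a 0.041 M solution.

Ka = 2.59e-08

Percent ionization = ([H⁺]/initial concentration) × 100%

Using Ka equilibrium: x² + Ka×x - Ka×C = 0. Solving: [H⁺] = 3.2574e-05. Percent = (3.2574e-05/0.041) × 100

Percent ionization = 0.0794%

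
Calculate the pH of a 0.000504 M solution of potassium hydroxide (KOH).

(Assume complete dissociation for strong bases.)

[OH⁻] = 0.000504 M for strong base. pOH = -log[OH⁻] = 3.30, pH = 14 - pOH

pH = 10.70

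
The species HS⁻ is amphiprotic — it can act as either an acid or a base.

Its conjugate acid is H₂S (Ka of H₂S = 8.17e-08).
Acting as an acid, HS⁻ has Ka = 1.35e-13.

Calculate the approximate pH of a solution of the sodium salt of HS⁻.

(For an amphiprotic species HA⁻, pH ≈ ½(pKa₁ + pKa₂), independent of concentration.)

pKa₁ = -log(8.17e-08) = 7.09; pKa₂ = -log(1.35e-13) = 12.87. For an amphiprotic species, pH ≈ ½(pKa₁ + pKa₂) = ½(7.09 + 12.87) = 9.98.

pH = 9.98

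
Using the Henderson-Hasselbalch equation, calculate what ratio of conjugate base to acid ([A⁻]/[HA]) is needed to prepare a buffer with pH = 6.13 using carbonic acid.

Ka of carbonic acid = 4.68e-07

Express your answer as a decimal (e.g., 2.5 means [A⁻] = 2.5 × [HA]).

pKa = -log(4.68e-07) = 6.3298. pH = pKa + log([A⁻]/[HA]), so log([A⁻]/[HA]) = pH − pKa = 6.13 − 6.3298 = -0.1998. [A⁻]/[HA] = 10^(-0.1998) = 0.631

[A⁻]/[HA] = 0.631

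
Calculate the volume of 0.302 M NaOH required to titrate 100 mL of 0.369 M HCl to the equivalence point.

At equivalence: moles acid = moles base. moles HCl = 0.369 × 100/1000 = 0.0369 mol. V_base = moles / 0.302 × 1000 = 122.2 mL.

V_{base} = 122.2 mL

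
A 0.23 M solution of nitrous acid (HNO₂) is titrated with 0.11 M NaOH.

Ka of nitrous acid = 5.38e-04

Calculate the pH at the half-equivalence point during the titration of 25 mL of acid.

At half-equivalence [HA] = [A⁻], so Henderson-Hasselbalch gives pH = pKa = -log(5.38e-04) = 3.27.

pH = pKa = 3.27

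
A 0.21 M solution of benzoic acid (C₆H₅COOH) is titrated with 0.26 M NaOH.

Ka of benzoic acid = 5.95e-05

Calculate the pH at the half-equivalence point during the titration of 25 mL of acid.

At half-equivalence [HA] = [A⁻], so Henderson-Hasselbalch gives pH = pKa = -log(5.95e-05) = 4.23.

pH = pKa = 4.23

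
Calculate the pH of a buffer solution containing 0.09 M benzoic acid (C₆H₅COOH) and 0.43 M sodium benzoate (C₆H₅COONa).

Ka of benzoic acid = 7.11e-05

pKa = -log(7.11e-05) = 4.15. pH = pKa + log([A⁻]/[HA]) = 4.15 + log(0.43/0.09)

pH = 4.83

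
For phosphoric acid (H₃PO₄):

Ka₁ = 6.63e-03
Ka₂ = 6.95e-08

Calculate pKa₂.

pKa₂ = -log(Ka₂) = -log(6.95e-08) = 7.16.

pK_{a2} = 7.16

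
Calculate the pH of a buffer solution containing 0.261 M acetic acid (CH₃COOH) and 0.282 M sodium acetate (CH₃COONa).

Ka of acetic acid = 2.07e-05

pKa = -log(2.07e-05) = 4.68. pH = pKa + log([A⁻]/[HA]) = 4.68 + log(0.282/0.261)

pH = 4.72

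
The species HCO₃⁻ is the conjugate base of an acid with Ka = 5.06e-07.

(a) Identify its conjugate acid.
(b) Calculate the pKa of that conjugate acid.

(a) The conjugate acid is formed by adding one H⁺ to HCO₃⁻, giving H₂CO₃. (b) pKa = -log(Ka) = -log(5.06e-07) = 6.30.

Conjugate acid: H₂CO₃; pK_a = 6.30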